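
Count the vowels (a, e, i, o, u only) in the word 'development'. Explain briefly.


Vowels in 'development': e, e, o, e = 4 vowels.

4


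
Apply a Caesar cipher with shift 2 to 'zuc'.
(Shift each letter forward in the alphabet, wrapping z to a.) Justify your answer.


Shift each letter by 2: z -> b, u -> w, c -> e. Result: 'bwe'.

bwe


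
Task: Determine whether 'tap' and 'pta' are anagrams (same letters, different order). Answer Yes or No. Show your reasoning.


Sorted letters of 'tap': 'apt'
Sorted letters of 'pta': 'apt'
They match.

Yes


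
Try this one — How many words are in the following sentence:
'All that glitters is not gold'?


Split into words: All | that | glitters | is | not | gold = 6 words.

6


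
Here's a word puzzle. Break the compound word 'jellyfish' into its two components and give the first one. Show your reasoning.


Split 'jellyfish' into 'jelly' + 'fish'. The first part is 'jelly'.

jelly


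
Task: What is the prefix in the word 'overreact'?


The word 'overreact' = 'over' (prefix) + 'react' (root). The prefix is 'over'.

over


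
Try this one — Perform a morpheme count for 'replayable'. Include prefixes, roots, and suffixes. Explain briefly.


Decomposition: re- (prefix) + play (root) + -able (suffix) = 3 morpheme(s)

3 morphemes


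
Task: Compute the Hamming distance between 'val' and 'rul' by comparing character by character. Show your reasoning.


Alignment:
Position 1: 'v' vs 'r' = DIFFER
Position 2: 'a' vs 'u' = DIFFER
Position 3: 'l' vs 'l' = match
Total differences: 2

2


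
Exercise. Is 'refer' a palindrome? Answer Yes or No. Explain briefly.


Forward: 'refer'
Reversed: 'refer'
They are identical.

Yes


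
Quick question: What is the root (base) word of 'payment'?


Remove suffix '-ment' from 'payment' to get root 'pay'.

pay


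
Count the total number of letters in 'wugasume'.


Spell out 'wugasume' and number each letter: w(1), u(2), g(3), a(4), s(5), u(6), m(7), e(8). Total: 8 letters.

8


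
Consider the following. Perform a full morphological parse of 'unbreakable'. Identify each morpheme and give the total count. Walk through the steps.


Step 1: Identify prefix: 'un' (meaning: not/reverse)
Step 2: Identify root: 'break'
Step 3: Identify suffix(es): 'able'
Decomposition: un- (prefix: not/reverse) + break (root) + -able (suffix: capable of)
Total morphemes: 3

3 morphemes (un- (prefix: not/reverse) + break (root) + -able (suffix: capable of))


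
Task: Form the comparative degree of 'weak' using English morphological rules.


Apply comparative formation (add -er): 'weak' -> 'weaker'.

weaker


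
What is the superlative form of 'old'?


Apply superlative formation (add -est): 'old' -> 'oldest'.

oldest


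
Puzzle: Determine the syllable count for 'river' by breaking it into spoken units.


Break 'river' into syllables: riv-er -> riv | er = 2 syllables

2 syllables


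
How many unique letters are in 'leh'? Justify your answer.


Unique letters in 'leh': {e, h, l} = 3 distinct letters.

3


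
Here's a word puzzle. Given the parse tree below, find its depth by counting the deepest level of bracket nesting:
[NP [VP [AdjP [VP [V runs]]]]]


Count bracket nesting levels:
'[' at pos 0: depth = 1
'[' at pos 4: depth = 2
'[' at pos 8: depth = 3
'[' at pos 14: depth = 4
'[' at pos 18: depth = 5
Maximum depth reached: 5

5


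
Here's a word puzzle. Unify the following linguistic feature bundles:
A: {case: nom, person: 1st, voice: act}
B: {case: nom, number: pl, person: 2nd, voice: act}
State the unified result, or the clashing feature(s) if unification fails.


Compare features:
case: A=nom vs B=nom -> unified: nom
number: A=_ vs B=pl -> unified: pl
person: A=1st vs B=2nd -> CLASH
voice: A=act vs B=act -> unified: act
Clash detected on feature 'person' (1st vs 2nd); unification fails.

CLASH on 'person' (1st vs 2nd)


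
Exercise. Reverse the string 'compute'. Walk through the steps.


Reverse 'compute' character by character: 'etupmoc'.

etupmoc


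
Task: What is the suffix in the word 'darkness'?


The word 'darkness' = 'dark' (root) + '-ness' (suffix). The suffix is '-ness'.

ness


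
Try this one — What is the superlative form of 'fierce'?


Apply superlative formation (ends in e: add -st): 'fierce' -> 'fiercest'.

fiercest


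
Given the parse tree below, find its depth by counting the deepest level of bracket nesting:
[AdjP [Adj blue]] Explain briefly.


Count bracket nesting levels:
'[' at pos 0: depth = 1
'[' at pos 6: depth = 2
Maximum depth reached: 2

2


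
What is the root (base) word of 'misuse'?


Remove prefix 'mis' from 'misuse' to get root 'use'.

use


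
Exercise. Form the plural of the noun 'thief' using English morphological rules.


Apply rule: Change -f to -ves. 'thief' becomes 'thieves'.

thieves


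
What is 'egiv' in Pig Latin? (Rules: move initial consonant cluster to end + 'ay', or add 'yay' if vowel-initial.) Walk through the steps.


'egiv' starts with a vowel, so add 'yay': 'egivyay'.

egivyay


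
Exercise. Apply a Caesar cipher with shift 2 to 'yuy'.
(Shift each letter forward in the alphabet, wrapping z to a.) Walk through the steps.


Shift each letter by 2: y -> a, u -> w, y -> a. Result: 'awa'.

awa


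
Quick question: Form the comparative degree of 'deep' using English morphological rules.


Apply comparative formation (add -er): 'deep' -> 'deeper'.

deeper


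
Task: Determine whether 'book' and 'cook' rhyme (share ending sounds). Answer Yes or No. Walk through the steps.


Rime (stressed vowel + following sounds) of 'book': -ook = /ʊk/
Rime of 'cook': -ook = /ʊk/
/ʊk/ and /ʊk/ are the same ending sound, so the words rhyme.

Yes


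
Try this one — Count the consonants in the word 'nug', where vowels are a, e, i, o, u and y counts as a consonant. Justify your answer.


Consonants in 'nug': n, g = 2 consonants.

2


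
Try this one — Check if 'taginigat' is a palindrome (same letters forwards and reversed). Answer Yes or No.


Forward: 'taginigat'
Reversed: 'taginigat'
They are identical.

Yes


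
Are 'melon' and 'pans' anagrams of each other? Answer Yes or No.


Sorted letters of 'melon': 'elmno'
Sorted letters of 'pans': 'anps'
They do not match.

No


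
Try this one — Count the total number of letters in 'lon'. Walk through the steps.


Spell out 'lon' and number each letter: l(1), o(2), n(3). Total: 3 letters.

3


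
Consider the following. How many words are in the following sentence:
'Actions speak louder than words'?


Split into words: Actions | speak | louder | than | words = 5 words.

5


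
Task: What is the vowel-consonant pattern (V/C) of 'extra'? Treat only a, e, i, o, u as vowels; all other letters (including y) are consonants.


Letter mapping: e = V, x = C, t = C, r = C, a = V.

VCCCV


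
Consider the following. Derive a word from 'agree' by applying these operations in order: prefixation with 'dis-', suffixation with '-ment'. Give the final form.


Step 1: Add prefix 'dis-' to 'agree' = 'disagree'
Step 2: Add suffix '-ment' to 'disagree' = 'disagreement'

disagreement


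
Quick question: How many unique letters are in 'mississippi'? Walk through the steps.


Unique letters in 'mississippi': {i, m, p, s} = 4 distinct letters.

4


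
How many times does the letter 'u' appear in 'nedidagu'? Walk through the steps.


Letter 'u' in 'nedidagu': found at position(s) 8 = 1 occurrence(s).

1


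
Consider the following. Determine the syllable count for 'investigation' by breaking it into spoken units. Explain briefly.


Break 'investigation' into syllables: in-ves-ti-ga-tion -> in | ves | ti | ga | tion = 5 syllables

5 syllables


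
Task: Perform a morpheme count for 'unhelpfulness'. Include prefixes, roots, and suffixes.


Decomposition: un- (prefix) + help (root) + -ful (suffix) + -ness (suffix) = 4 morpheme(s)

4 morphemes


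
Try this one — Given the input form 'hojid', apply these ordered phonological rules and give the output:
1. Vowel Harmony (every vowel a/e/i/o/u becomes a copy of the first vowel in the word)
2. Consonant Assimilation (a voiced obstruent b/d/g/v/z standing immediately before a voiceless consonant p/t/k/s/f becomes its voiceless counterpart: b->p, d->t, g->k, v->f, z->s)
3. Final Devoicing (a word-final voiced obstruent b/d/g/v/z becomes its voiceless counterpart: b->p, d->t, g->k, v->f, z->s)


Starting form: 'hojid'
Rule 1: Vowel Harmony: all vowels become 'o' (matching first vowel). 'hojid' -> 'hojod'
Rule 2: Consonant Assimilation: no voiced obstruent (b/d/g/v/z) stands immediately before a voiceless consonant (p/t/k/s/f). No change.
Rule 3: Final Devoicing: word-final voiced obstruent 'd' becomes voiceless 't'. 'hojod' -> 'hojot'
Final form: 'hojot'

hojot


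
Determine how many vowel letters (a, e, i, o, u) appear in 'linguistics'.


Vowels in 'linguistics': i, u, i, i = 4 vowels.

4


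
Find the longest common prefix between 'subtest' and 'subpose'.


Compare from the start: 3 characters match: 'sub'. Mismatch at position 4: 't' vs 'p'.

sub


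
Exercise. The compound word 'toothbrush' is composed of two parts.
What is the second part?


Split 'toothbrush' into 'tooth' + 'brush'. The second part is 'brush'.

brush


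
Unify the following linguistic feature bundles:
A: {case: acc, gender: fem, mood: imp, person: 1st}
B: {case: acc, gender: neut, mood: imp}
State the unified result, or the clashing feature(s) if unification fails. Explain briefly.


Compare features:
case: A=acc vs B=acc -> unified: acc
gender: A=fem vs B=neut -> CLASH
mood: A=imp vs B=imp -> unified: imp
person: A=1st vs B=_ -> unified: 1st
Clash detected on feature 'gender' (fem vs neut); unification fails.

CLASH on 'gender' (fem vs neut)


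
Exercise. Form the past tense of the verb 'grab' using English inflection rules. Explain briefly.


Apply rule: Double final consonant and add -ed. 'grab' becomes 'grabbed'.

grabbed


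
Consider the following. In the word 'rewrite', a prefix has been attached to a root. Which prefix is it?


The word 'rewrite' = 're' (prefix) + 'write' (root). The prefix is 're'.

re


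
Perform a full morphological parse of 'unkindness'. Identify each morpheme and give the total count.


Step 1: Identify prefix: 'un' (meaning: not/reverse)
Step 2: Identify root: 'kind'
Step 3: Identify suffix(es): 'ness'
Decomposition: un- (prefix: not/reverse) + kind (root) + -ness (suffix: state of)
Total morphemes: 3

3 morphemes (un- (prefix: not/reverse) + kind (root) + -ness (suffix: state of))


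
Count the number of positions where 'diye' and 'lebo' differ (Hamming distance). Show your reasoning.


Alignment:
Position 1: 'd' vs 'l' = DIFFER
Position 2: 'i' vs 'e' = DIFFER
Position 3: 'y' vs 'b' = DIFFER
Position 4: 'e' vs 'o' = DIFFER
Total differences: 4

4


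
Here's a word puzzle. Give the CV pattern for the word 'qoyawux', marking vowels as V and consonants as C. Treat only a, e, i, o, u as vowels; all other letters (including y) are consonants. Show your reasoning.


Letter mapping: q = C, o = V, y = C, a = V, w = C, u = V, x = C.

CVCVCVC


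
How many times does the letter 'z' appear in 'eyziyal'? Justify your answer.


Letter 'z' in 'eyziyal': found at position(s) 3 = 1 occurrence(s).

1


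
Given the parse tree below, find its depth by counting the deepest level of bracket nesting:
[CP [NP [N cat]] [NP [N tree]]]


Count bracket nesting levels:
'[' at pos 0: depth = 1
'[' at pos 4: depth = 2
'[' at pos 8: depth = 3
'[' at pos 17: depth = 2
'[' at pos 21: depth = 3
Maximum depth reached: 3

3


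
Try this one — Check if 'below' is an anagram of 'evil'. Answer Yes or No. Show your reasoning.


Sorted letters of 'below': 'below'
Sorted letters of 'evil': 'eilv'
They do not match.

No


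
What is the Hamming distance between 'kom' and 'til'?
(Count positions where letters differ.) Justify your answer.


Alignment:
Position 1: 'k' vs 't' = DIFFER
Position 2: 'o' vs 'i' = DIFFER
Position 3: 'm' vs 'l' = DIFFER
Total differences: 3

3


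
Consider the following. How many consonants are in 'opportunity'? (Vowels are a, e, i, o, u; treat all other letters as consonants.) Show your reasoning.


Consonants in 'opportunity': p, p, r, t, n, t, y = 7 consonants.

7


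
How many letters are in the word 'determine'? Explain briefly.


Spell out 'determine' and number each letter: d(1), e(2), t(3), e(4), r(5), m(6), i(7), n(8), e(9). Total: 9 letters.

9


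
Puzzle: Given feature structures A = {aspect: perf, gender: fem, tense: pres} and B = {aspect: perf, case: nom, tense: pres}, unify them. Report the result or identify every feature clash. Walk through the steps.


Compare features:
aspect: A=perf vs B=perf -> unified: perf
case: A=_ vs B=nom -> unified: nom
gender: A=fem vs B=_ -> unified: fem
tense: A=pres vs B=pres -> unified: pres
No clashes found.

Unified: {aspect: perf, case: nom, gender: fem, tense: pres}


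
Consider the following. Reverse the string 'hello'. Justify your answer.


Reverse 'hello' character by character: 'olleh'.

olleh


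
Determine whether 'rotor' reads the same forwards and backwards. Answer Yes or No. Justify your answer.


Forward: 'rotor'
Reversed: 'rotor'
They are identical.

Yes


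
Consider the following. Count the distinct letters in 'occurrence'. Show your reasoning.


Unique letters in 'occurrence': {c, e, n, o, r, u} = 6 distinct letters.

6


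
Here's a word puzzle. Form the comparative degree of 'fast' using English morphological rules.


Apply comparative formation (add -er): 'fast' -> 'faster'.

faster


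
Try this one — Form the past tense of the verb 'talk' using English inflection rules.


Apply rule: Add -ed. 'talk' becomes 'talked'.

talked


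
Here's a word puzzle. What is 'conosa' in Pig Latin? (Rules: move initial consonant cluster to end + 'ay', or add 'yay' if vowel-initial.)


'conosa': move consonant cluster 'c' to end and add 'ay': 'onosacay'.

onosacay


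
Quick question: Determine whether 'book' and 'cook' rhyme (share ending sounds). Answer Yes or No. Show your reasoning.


Rime (stressed vowel + following sounds) of 'book': -ook = /ʊk/
Rime of 'cook': -ook = /ʊk/
/ʊk/ and /ʊk/ are the same ending sound, so the words rhyme.

Yes


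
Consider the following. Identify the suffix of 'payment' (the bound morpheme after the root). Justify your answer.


The word 'payment' = 'pay' (root) + '-ment' (suffix). The suffix is '-ment'.

ment


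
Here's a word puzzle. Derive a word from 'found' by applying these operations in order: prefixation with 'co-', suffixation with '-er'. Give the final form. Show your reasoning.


Step 1: Add prefix 'co-' to 'found' = 'cofound'
Step 2: Add suffix '-er' to 'cofound' = 'cofounder'

cofounder


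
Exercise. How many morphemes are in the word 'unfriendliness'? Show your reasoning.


Decomposition: un- (prefix) + friend (root) + -ly (suffix) + -ness (suffix) = 4 morpheme(s)

4 morphemes


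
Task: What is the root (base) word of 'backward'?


Remove suffix '-ward' from 'backward' to get root 'back'.

back


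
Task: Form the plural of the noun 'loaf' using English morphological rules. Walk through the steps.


Apply rule: Change -f to -ves. 'loaf' becomes 'loaves'.

loaves


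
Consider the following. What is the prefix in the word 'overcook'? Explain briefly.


The word 'overcook' = 'over' (prefix) + 'cook' (root). The prefix is 'over'.

over


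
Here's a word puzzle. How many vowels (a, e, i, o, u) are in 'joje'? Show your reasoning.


Vowels in 'joje': o, e = 2 vowels.

2


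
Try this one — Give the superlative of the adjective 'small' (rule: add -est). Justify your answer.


Apply superlative formation (add -est): 'small' -> 'smallest'.

smallest


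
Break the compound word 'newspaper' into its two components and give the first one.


Split 'newspaper' into 'news' + 'paper'. The first part is 'news'.

news


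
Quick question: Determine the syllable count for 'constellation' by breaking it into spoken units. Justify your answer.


Break 'constellation' into syllables: con-stel-la-tion -> con | stel | la | tion = 4 syllables

4 syllables


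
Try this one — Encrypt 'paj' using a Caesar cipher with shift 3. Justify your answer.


Shift each letter by 3: p -> s, a -> d, j -> m. Result: 'sdm'.

sdm


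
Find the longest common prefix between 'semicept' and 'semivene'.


Compare from the start: 4 characters match: 'semi'. Mismatch at position 5: 'c' vs 'v'.

semi


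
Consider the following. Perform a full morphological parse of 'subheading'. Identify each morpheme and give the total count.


Step 1: Identify prefix: 'sub' (meaning: below)
Step 2: Identify root: 'head'
Step 3: Identify suffix(es): 'ing'
Decomposition: sub- (prefix: below) + head (root) + -ing (suffix: ongoing/result)
Total morphemes: 3

3 morphemes (sub- (prefix: below) + head (root) + -ing (suffix: ongoing/result))


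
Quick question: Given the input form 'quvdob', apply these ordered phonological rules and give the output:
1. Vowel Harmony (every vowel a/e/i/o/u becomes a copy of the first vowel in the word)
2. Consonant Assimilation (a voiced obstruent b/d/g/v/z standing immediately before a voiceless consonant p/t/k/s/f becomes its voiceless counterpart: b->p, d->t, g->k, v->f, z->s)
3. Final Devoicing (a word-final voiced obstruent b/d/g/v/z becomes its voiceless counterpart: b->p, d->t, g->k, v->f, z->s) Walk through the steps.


Starting form: 'quvdob'
Rule 1: Vowel Harmony: all vowels become 'u' (matching first vowel). 'quvdob' -> 'quvdub'
Rule 2: Consonant Assimilation: no voiced obstruent (b/d/g/v/z) stands immediately before a voiceless consonant (p/t/k/s/f). No change.
Rule 3: Final Devoicing: word-final voiced obstruent 'b' becomes voiceless 'p'. 'quvdub' -> 'quvdup'
Final form: 'quvdup'

quvdup


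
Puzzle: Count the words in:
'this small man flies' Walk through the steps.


Split into words: this | small | man | flies = 4 words.

4


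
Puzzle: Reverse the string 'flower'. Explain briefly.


Reverse 'flower' character by character: 'rewolf'.

rewolf


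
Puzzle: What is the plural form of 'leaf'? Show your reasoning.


Apply rule: Change -f to -ves. 'leaf' becomes 'leaves'.

leaves


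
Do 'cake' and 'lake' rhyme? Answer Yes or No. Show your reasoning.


Rime (stressed vowel + following sounds) of 'cake': -ake = /eɪk/
Rime of 'lake': -ake = /eɪk/
/eɪk/ and /eɪk/ are the same ending sound, so the words rhyme.

Yes


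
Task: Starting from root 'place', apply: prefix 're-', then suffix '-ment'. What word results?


Step 1: Add prefix 're-' to 'place' = 'replace'
Step 2: Add suffix '-ment' to 'replace' = 'replacement'

replacement


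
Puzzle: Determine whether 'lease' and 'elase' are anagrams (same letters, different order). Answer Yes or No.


Sorted letters of 'lease': 'aeels'
Sorted letters of 'elase': 'aeels'
They match.

Yes


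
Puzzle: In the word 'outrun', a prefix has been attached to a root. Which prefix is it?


The word 'outrun' = 'out' (prefix) + 'run' (root). The prefix is 'out'.

out


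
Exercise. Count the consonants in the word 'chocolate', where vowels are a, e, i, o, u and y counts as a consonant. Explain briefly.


Consonants in 'chocolate': c, h, c, l, t = 5 consonants.

5


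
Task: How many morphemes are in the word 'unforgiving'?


Decomposition: un- (prefix) + forgive (root) + -ing (suffix) = 3 morpheme(s)

3 morphemes


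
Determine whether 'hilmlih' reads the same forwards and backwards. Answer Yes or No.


Forward: 'hilmlih'
Reversed: 'hilmlih'
They are identical.

Yes


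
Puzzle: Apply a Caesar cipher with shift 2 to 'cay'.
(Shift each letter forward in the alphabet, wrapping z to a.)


Shift each letter by 2: c -> e, a -> c, y -> a. Result: 'eca'.

eca


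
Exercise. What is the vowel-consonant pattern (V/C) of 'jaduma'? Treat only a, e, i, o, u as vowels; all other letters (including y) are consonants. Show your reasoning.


Letter mapping: j = C, a = V, d = C, u = V, m = C, a = V.

CVCVCV


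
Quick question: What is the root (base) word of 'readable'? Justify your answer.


Remove suffix '-able' from 'readable' to get root 'read'.

read


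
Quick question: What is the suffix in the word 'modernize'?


The word 'modernize' = 'modern' (root) + '-ize' (suffix). The suffix is '-ize'.

ize


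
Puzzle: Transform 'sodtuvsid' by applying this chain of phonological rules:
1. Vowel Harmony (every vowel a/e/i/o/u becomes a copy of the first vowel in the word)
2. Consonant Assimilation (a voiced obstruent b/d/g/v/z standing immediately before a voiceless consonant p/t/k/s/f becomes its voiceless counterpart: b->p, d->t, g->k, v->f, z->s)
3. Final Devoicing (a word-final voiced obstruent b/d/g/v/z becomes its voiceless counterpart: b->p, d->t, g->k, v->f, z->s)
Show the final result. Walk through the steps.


Starting form: 'sodtuvsid'
Rule 1: Vowel Harmony: all vowels become 'o' (matching first vowel). 'sodtuvsid' -> 'sodtovsod'
Rule 2: Consonant Assimilation: voiced obstruent before voiceless consonant becomes voiceless ('dt' -> 'tt', 'vs' -> 'fs'). 'sodtovsod' -> 'sottofsod'
Rule 3: Final Devoicing: word-final voiced obstruent 'd' becomes voiceless 't'. 'sottofsod' -> 'sottofsot'
Final form: 'sottofsot'

sottofsot


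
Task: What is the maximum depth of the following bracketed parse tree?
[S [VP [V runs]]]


Count bracket nesting levels:
'[' at pos 0: depth = 1
'[' at pos 3: depth = 2
'[' at pos 7: depth = 3
Maximum depth reached: 3

3


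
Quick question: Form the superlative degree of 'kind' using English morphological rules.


Apply superlative formation (add -est): 'kind' -> 'kindest'.

kindest


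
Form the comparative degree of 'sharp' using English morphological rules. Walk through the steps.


Apply comparative formation (add -er): 'sharp' -> 'sharper'.

sharper


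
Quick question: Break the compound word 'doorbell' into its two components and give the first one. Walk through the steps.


Split 'doorbell' into 'door' + 'bell'. The first part is 'door'.

door


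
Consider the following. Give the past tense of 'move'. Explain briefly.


Apply rule: Add -d (word ends in -e). 'move' becomes 'moved'.

moved


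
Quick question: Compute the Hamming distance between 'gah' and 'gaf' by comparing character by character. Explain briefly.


Alignment:
Position 1: 'g' vs 'g' = match
Position 2: 'a' vs 'a' = match
Position 3: 'h' vs 'f' = DIFFER
Total differences: 1

1


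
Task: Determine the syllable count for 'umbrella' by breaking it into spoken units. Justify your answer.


Break 'umbrella' into syllables: um-brel-la -> um | brel | la = 3 syllables

3 syllables


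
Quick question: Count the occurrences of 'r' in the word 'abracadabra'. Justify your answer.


Letter 'r' in 'abracadabra': found at position(s) 3, 10 = 2 occurrence(s).

2


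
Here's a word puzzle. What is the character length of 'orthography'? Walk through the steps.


Spell out 'orthography' and number each letter: o(1), r(2), t(3), h(4), o(5), g(6), r(7), a(8), p(9), h(10), y(11). Total: 11 letters.

11


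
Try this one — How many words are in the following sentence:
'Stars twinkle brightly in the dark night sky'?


Split into words: Stars | twinkle | brightly | in | the | dark | night | sky = 8 words.

8


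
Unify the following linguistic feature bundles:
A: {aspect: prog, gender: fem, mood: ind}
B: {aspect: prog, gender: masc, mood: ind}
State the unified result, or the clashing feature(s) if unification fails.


Compare features:
aspect: A=prog vs B=prog -> unified: prog
gender: A=fem vs B=masc -> CLASH
mood: A=ind vs B=ind -> unified: ind
Clash detected on feature 'gender' (fem vs masc); unification fails.

CLASH on 'gender' (fem vs masc)


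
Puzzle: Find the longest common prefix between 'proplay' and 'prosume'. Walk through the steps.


Compare from the start: 3 characters match: 'pro'. Mismatch at position 4: 'p' vs 's'.

pro


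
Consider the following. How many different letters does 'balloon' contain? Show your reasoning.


Unique letters in 'balloon': {a, b, l, n, o} = 5 distinct letters.

5


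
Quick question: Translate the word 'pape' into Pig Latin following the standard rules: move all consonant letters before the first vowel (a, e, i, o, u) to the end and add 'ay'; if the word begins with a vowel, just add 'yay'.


'pape': move consonant cluster 'p' to end and add 'ay': 'apepay'.

apepay


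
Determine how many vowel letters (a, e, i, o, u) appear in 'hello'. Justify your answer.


Vowels in 'hello': e, o = 2 vowels.

2


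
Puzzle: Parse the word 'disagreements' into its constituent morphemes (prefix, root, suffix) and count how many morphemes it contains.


Step 1: Identify prefix: 'dis' (meaning: not/apart)
Step 2: Identify root: 'agree'
Step 3: Identify suffix(es): 'ment, s'
Decomposition: dis- (prefix: not/apart) + agree (root) + -ment (suffix: action/result) + -s (plural)
Total morphemes: 4

4 morphemes (dis- (prefix: not/apart) + agree (root) + -ment (suffix: action/result) + -s (plural))


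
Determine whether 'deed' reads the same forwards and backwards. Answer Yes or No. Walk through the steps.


Forward: 'deed'
Reversed: 'deed'
They are identical.

Yes


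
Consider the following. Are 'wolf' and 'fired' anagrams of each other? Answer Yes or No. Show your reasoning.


Sorted letters of 'wolf': 'flow'
Sorted letters of 'fired': 'defir'
They do not match.

No


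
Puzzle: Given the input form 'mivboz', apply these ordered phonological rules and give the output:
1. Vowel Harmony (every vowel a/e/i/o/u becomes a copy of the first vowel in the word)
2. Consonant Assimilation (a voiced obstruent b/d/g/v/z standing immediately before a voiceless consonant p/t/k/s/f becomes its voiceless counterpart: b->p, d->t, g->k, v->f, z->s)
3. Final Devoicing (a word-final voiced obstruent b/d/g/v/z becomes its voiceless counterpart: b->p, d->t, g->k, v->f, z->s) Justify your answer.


Starting form: 'mivboz'
Rule 1: Vowel Harmony: all vowels become 'i' (matching first vowel). 'mivboz' -> 'mivbiz'
Rule 2: Consonant Assimilation: no voiced obstruent (b/d/g/v/z) stands immediately before a voiceless consonant (p/t/k/s/f). No change.
Rule 3: Final Devoicing: word-final voiced obstruent 'z' becomes voiceless 's'. 'mivbiz' -> 'mivbis'
Final form: 'mivbis'

mivbis


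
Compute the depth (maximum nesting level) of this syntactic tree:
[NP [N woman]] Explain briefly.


Count bracket nesting levels:
'[' at pos 0: depth = 1
'[' at pos 4: depth = 2
Maximum depth reached: 2

2


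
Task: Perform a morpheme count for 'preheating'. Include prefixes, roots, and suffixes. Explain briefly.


Decomposition: pre- (prefix) + heat (root) + -ing (suffix) = 3 morpheme(s)

3 morphemes


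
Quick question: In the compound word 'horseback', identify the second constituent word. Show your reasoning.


Split 'horseback' into 'horse' + 'back'. The second part is 'back'.

back


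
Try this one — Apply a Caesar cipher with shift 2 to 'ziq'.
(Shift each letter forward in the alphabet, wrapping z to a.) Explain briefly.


Shift each letter by 2: z -> b, i -> k, q -> s. Result: 'bks'.

bks


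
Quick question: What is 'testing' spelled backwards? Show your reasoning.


Reverse 'testing' character by character: 'gnitset'.

gnitset


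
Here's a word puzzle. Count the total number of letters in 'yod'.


Spell out 'yod' and number each letter: y(1), o(2), d(3). Total: 3 letters.

3


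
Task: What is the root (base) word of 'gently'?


Remove suffix '-ly' from 'gently' to get root 'gentle'.

gentle


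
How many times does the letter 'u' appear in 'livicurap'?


Letter 'u' in 'livicurap': found at position(s) 6 = 1 occurrence(s).

1


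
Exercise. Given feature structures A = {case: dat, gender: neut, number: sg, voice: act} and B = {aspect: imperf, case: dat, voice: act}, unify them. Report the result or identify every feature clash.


Compare features:
aspect: A=_ vs B=imperf -> unified: imperf
case: A=dat vs B=dat -> unified: dat
gender: A=neut vs B=_ -> unified: neut
number: A=sg vs B=_ -> unified: sg
voice: A=act vs B=act -> unified: act
No clashes found.

Unified: {aspect: imperf, case: dat, gender: neut, number: sg, voice: act}


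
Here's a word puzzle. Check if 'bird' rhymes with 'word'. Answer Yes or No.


Rime (stressed vowel + following sounds) of 'bird': -ird = /ɜːrd/
Rime of 'word': -ord = /ɜːrd/
/ɜːrd/ and /ɜːrd/ are the same ending sound, so the words rhyme.

Yes


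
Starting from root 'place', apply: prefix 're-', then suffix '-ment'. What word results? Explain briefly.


Step 1: Add prefix 're-' to 'place' = 'replace'
Step 2: Add suffix '-ment' to 'replace' = 'replacement'

replacement


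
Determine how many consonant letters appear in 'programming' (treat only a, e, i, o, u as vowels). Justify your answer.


Consonants in 'programming': p, r, g, r, m, m, n, g = 8 consonants.

8


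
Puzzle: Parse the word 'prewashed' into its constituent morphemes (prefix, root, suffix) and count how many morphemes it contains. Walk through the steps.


Step 1: Identify prefix: 'pre' (meaning: before)
Step 2: Identify root: 'wash'
Step 3: Identify suffix(es): 'ed'
Decomposition: pre- (prefix: before) + wash (root) + -ed (suffix: past)
Total morphemes: 3

3 morphemes (pre- (prefix: before) + wash (root) + -ed (suffix: past))


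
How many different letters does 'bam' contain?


Unique letters in 'bam': {a, b, m} = 3 distinct letters.

3


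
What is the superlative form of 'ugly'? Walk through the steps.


Apply superlative formation (consonant + y: change y to i, add -est): 'ugly' -> 'ugliest'.

ugliest


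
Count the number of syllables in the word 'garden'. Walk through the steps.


Break 'garden' into syllables: gar-den -> gar | den = 2 syllables

2 syllables


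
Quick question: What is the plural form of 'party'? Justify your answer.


Apply rule: Change -y to -ies (consonant + y). 'party' becomes 'parties'.

parties


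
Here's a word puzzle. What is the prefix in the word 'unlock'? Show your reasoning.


The word 'unlock' = 'un' (prefix) + 'lock' (root). The prefix is 'un'.

un


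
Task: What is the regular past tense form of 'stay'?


Apply rule: Add -ed. 'stay' becomes 'stayed'.

stayed


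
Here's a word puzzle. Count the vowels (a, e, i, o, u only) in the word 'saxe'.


Vowels in 'saxe': a, e = 2 vowels.

2


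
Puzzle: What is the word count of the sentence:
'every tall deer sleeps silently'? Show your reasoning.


Split into words: every | tall | deer | sleeps | silently = 5 words.

5


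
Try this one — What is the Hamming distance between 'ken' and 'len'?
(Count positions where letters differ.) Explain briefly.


Alignment:
Position 1: 'k' vs 'l' = DIFFER
Position 2: 'e' vs 'e' = match
Position 3: 'n' vs 'n' = match
Total differences: 1

1


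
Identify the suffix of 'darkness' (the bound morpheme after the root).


The word 'darkness' = 'dark' (root) + '-ness' (suffix). The suffix is '-ness'.

ness


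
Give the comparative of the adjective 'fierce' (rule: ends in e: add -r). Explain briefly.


Apply comparative formation (ends in e: add -r): 'fierce' -> 'fiercer'.

fiercer


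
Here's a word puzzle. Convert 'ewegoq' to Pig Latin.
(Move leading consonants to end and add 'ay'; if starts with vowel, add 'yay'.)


'ewegoq' starts with a vowel, so add 'yay': 'ewegoqyay'.

ewegoqyay


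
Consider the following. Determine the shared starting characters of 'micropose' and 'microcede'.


Compare from the start: 5 characters match: 'micro'. Mismatch at position 6: 'p' vs 'c'.

micro


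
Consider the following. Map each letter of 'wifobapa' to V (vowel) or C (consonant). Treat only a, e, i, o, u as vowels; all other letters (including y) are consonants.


Letter mapping: w = C, i = V, f = C, o = V, b = C, a = V, p = C, a = V.

CVCVCVCV


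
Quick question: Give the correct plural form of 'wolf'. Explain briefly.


Apply rule: Change -f to -ves. 'wolf' becomes 'wolves'.

wolves


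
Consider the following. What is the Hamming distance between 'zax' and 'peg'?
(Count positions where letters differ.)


Alignment:
Position 1: 'z' vs 'p' = DIFFER
Position 2: 'a' vs 'e' = DIFFER
Position 3: 'x' vs 'g' = DIFFER
Total differences: 3

3


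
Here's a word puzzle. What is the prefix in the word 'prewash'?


The word 'prewash' = 'pre' (prefix) + 'wash' (root). The prefix is 'pre'.

pre


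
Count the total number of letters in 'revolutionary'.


Spell out 'revolutionary' and number each letter: r(1), e(2), v(3), o(4), l(5), u(6), t(7), i(8), o(9), n(10), a(11), r(12), y(13). Total: 13 letters.

13


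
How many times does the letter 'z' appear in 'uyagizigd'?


Letter 'z' in 'uyagizigd': found at position(s) 6 = 1 occurrence(s).

1


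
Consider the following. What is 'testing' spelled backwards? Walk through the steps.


Reverse 'testing' character by character: 'gnitset'.

gnitset


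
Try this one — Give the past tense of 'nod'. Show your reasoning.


Apply rule: Double final consonant and add -ed. 'nod' becomes 'nodded'.

nodded


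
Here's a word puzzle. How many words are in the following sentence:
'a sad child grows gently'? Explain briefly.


Split into words: a | sad | child | grows | gently = 5 words.

5


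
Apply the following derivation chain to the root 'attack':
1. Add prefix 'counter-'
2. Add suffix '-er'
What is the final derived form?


Step 1: Add prefix 'counter-' to 'attack' = 'counterattack'
Step 2: Add suffix '-er' to 'counterattack' = 'counterattacker'

counterattacker


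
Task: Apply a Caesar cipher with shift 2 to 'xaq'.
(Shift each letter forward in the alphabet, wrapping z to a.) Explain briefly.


Shift each letter by 2: x -> z, a -> c, q -> s. Result: 'zcs'.

zcs


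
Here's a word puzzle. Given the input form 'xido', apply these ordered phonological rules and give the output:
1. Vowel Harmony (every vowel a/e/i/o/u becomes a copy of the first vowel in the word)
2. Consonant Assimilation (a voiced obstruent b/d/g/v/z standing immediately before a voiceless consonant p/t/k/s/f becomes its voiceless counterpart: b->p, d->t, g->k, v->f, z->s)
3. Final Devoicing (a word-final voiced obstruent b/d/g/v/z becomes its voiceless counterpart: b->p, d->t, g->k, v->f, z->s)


Starting form: 'xido'
Rule 1: Vowel Harmony: all vowels become 'i' (matching first vowel). 'xido' -> 'xidi'
Rule 2: Consonant Assimilation: no voiced obstruent (b/d/g/v/z) stands immediately before a voiceless consonant (p/t/k/s/f). No change.
Rule 3: Final Devoicing: the word ends in the vowel 'i', not a consonant. No change.
Final form: 'xidi'

xidi


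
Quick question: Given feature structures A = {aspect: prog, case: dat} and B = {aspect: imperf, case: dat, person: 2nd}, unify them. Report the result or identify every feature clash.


Compare features:
aspect: A=prog vs B=imperf -> CLASH
case: A=dat vs B=dat -> unified: dat
person: A=_ vs B=2nd -> unified: 2nd
Clash detected on feature 'aspect' (prog vs imperf); unification fails.

CLASH on 'aspect' (prog vs imperf)


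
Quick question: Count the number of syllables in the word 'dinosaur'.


Break 'dinosaur' into syllables: di-no-saur -> di | no | saur = 3 syllables

3 syllables


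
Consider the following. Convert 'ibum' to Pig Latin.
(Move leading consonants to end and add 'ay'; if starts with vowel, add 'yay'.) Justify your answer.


'ibum' starts with a vowel, so add 'yay': 'ibumyay'.

ibumyay


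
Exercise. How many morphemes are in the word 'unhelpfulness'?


Decomposition: un- (prefix) + help (root) + -ful (suffix) + -ness (suffix) = 4 morpheme(s)

4 morphemes


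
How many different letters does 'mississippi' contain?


Unique letters in 'mississippi': {i, m, p, s} = 4 distinct letters.

4


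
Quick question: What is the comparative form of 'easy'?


Apply comparative formation (consonant + y: change y to i, add -er): 'easy' -> 'easier'.

easier


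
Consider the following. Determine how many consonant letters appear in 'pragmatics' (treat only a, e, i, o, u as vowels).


Consonants in 'pragmatics': p, r, g, m, t, c, s = 7 consonants.

7


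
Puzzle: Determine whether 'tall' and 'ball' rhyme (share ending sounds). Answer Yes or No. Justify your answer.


Rime (stressed vowel + following sounds) of 'tall': -all = /ɔːl/
Rime of 'ball': -all = /ɔːl/
/ɔːl/ and /ɔːl/ are the same ending sound, so the words rhyme.

Yes


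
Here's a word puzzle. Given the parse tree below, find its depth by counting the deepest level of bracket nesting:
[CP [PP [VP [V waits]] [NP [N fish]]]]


Count bracket nesting levels:
'[' at pos 0: depth = 1
'[' at pos 4: depth = 2
'[' at pos 8: depth = 3
'[' at pos 12: depth = 4
'[' at pos 23: depth = 3
'[' at pos 27: depth = 4
Maximum depth reached: 4

4


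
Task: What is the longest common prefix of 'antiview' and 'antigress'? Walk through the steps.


Compare from the start: 4 characters match: 'anti'. Mismatch at position 5: 'v' vs 'g'.

anti


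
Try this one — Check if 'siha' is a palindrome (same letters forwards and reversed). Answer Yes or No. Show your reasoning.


Forward: 'siha'
Reversed: 'ahis'
They differ.

No


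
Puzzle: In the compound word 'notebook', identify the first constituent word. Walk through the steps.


Split 'notebook' into 'note' + 'book'. The first part is 'note'.

note


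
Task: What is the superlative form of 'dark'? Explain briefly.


Apply superlative formation (add -est): 'dark' -> 'darkest'.

darkest


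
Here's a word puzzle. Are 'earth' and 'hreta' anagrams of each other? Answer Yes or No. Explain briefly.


Sorted letters of 'earth': 'aehrt'
Sorted letters of 'hreta': 'aehrt'
They match.

Yes


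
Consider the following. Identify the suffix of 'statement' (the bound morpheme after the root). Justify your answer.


The word 'statement' = 'state' (root) + '-ment' (suffix). The suffix is '-ment'.

ment


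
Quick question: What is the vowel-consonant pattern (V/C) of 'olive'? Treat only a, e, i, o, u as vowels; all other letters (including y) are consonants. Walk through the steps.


Letter mapping: o = V, l = C, i = V, v = C, e = V.

VCVCV


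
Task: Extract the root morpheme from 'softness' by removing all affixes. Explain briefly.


Remove suffix '-ness' from 'softness' to get root 'soft'.

soft


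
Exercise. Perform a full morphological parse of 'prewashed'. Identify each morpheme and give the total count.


Step 1: Identify prefix: 'pre' (meaning: before)
Step 2: Identify root: 'wash'
Step 3: Identify suffix(es): 'ed'
Decomposition: pre- (prefix: before) + wash (root) + -ed (suffix: past)
Total morphemes: 3

3 morphemes (pre- (prefix: before) + wash (root) + -ed (suffix: past))


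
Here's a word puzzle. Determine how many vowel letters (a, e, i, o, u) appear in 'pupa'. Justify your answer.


Vowels in 'pupa': u, a = 2 vowels.

2


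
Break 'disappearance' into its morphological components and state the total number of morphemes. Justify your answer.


Step 1: Identify prefix: 'dis' (meaning: not/apart)
Step 2: Identify root: 'appear'
Step 3: Identify suffix(es): 'ance'
Decomposition: dis- (prefix: not/apart) + appear (root) + -ance (suffix: state/act)
Total morphemes: 3

3 morphemes (dis- (prefix: not/apart) + appear (root) + -ance (suffix: state/act))
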